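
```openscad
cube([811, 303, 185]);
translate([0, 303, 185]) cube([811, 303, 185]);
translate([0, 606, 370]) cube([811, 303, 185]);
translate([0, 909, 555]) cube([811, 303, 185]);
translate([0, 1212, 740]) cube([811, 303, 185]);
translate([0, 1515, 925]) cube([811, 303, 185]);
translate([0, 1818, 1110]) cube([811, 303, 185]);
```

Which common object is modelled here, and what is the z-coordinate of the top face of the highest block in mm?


A staircase. The total rise is 1295 mm.

7 identical blocks, each offset up and back from the previous — a staircase. Each step is 185 mm tall and there are 7 of them, so the total rise is 7 × 185 = 1295 mm.


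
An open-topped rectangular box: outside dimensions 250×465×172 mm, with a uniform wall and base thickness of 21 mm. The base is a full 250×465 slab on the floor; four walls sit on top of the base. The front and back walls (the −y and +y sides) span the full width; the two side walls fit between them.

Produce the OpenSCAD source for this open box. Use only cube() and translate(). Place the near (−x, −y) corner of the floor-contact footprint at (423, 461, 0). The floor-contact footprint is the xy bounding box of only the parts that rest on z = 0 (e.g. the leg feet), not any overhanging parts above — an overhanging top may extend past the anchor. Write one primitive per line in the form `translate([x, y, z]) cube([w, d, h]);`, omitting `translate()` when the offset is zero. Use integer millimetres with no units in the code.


translate([423, 461, 0]) cube([250, 465, 21]);
translate([423, 461, 21]) cube([250, 21, 151]);
translate([423, 905, 21]) cube([250, 21, 151]);
translate([423, 482, 21]) cube([21, 423, 151]);
translate([652, 482, 21]) cube([21, 423, 151]);


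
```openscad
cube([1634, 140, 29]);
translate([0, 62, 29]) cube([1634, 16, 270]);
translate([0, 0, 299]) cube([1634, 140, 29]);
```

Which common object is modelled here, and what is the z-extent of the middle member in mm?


An I-beam. The web height is 270 mm.

Two wide flanges with a thin centred web — an I-beam. Overall 328 mm minus two 29 mm flanges gives a web of 328 − 2·29 = 270 mm.


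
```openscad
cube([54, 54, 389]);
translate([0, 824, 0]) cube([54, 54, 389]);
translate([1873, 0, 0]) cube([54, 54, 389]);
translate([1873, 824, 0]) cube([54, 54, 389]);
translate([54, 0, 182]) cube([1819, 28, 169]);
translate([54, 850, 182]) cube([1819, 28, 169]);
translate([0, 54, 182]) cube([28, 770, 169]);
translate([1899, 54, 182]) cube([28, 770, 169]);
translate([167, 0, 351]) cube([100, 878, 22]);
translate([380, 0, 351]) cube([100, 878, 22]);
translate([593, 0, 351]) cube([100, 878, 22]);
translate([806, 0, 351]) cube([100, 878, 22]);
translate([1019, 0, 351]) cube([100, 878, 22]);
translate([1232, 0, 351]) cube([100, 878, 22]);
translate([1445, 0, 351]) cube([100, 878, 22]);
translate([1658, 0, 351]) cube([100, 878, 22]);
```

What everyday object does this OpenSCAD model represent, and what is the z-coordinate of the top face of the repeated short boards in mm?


A bed frame. The slat-top height is 373 mm.

Four posts, four rails, and a row of slats — a bed frame. Slats sit on the rails at z = 182 + 169 = 351; with slat thickness 22, the top is 373 mm.


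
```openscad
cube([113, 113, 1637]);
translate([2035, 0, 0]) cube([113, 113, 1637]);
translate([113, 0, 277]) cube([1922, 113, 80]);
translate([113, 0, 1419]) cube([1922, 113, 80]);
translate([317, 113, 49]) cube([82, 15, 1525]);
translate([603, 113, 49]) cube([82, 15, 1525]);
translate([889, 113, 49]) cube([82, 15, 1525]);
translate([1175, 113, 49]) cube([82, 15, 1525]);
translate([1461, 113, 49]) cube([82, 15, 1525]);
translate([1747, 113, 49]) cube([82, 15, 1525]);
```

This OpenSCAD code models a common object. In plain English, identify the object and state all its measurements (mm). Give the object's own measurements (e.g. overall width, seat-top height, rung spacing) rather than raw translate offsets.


A fence section. Two 113×113 mm posts, 1637 mm tall, stand on the floor with a clear span of 1922 mm between their inner faces. Two horizontal rails of 113×80 mm section span the gap between the posts with their undersides at z = 277 mm and z = 1419 mm, flush with the posts' −y face. 6 pickets, each 82 mm wide, 15 mm thick and 1525 mm tall, are fixed to the +y face of the rails with their bottoms at z = 49 mm, spaced across the span with a 204 mm gap after the −x post and between neighbouring pickets, with 206 mm left before the +x post.


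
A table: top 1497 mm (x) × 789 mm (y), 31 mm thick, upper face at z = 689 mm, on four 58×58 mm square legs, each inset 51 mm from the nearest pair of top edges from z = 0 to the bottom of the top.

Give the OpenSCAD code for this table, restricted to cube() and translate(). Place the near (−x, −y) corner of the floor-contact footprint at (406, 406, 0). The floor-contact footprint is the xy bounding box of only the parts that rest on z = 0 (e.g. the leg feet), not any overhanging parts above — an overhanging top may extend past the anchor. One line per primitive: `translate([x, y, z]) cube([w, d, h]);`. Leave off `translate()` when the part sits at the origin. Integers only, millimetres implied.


translate([355, 355, 658]) cube([1497, 789, 31]);
translate([406, 406, 0]) cube([58, 58, 658]);
translate([1743, 406, 0]) cube([58, 58, 658]);
translate([406, 1035, 0]) cube([58, 58, 658]);
translate([1743, 1035, 0]) cube([58, 58, 658]);


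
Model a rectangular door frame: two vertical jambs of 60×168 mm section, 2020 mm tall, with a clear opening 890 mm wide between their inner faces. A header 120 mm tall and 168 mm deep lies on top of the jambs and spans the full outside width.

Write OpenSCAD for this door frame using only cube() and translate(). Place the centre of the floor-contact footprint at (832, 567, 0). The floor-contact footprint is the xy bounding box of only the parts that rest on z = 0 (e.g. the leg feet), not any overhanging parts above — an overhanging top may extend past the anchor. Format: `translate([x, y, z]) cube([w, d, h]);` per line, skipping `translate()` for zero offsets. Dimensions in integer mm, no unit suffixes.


translate([327, 483, 0]) cube([60, 168, 2020]);
translate([1277, 483, 0]) cube([60, 168, 2020]);
translate([327, 483, 2020]) cube([1010, 168, 120]);


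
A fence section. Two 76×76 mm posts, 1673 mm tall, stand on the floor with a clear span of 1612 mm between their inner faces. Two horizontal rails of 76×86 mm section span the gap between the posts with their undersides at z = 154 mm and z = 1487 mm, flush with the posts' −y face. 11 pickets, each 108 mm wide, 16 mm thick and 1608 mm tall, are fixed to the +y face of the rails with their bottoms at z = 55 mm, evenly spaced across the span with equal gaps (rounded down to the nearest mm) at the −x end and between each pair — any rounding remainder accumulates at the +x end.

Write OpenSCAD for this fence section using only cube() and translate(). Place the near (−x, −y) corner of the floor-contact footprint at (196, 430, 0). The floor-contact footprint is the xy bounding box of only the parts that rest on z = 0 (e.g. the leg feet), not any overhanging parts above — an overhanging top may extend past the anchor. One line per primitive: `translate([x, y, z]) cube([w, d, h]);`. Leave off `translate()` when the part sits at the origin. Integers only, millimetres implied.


translate([196, 430, 0]) cube([76, 76, 1673]);
translate([1884, 430, 0]) cube([76, 76, 1673]);
translate([272, 430, 154]) cube([1612, 76, 86]);
translate([272, 430, 1487]) cube([1612, 76, 86]);
translate([307, 506, 55]) cube([108, 16, 1608]);
translate([450, 506, 55]) cube([108, 16, 1608]);
translate([593, 506, 55]) cube([108, 16, 1608]);
translate([736, 506, 55]) cube([108, 16, 1608]);
translate([879, 506, 55]) cube([108, 16, 1608]);
translate([1022, 506, 55]) cube([108, 16, 1608]);
translate([1165, 506, 55]) cube([108, 16, 1608]);
translate([1308, 506, 55]) cube([108, 16, 1608]);
translate([1451, 506, 55]) cube([108, 16, 1608]);
translate([1594, 506, 55]) cube([108, 16, 1608]);
translate([1737, 506, 55]) cube([108, 16, 1608]);


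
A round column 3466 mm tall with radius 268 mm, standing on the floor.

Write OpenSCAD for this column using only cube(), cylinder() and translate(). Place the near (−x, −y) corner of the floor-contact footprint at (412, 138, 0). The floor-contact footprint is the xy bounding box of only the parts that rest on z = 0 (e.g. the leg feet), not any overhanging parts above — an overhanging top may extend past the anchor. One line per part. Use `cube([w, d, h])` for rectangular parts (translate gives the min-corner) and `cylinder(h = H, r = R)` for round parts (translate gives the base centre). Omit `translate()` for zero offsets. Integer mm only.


translate([680, 406, 0]) cylinder(h = 3466, r = 268);


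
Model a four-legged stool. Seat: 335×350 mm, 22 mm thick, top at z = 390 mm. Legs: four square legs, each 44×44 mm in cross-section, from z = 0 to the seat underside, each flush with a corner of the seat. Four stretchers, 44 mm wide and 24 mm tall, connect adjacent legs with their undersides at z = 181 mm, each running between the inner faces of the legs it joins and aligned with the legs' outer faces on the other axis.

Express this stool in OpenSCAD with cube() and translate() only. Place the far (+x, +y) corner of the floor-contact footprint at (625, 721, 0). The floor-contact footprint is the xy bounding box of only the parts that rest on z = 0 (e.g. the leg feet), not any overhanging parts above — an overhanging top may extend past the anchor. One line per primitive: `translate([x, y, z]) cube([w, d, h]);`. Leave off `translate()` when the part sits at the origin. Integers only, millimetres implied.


translate([290, 371, 368]) cube([335, 350, 22]);
translate([290, 371, 0]) cube([44, 44, 368]);
translate([581, 371, 0]) cube([44, 44, 368]);
translate([290, 677, 0]) cube([44, 44, 368]);
translate([581, 677, 0]) cube([44, 44, 368]);
translate([334, 371, 181]) cube([247, 44, 24]);
translate([334, 677, 181]) cube([247, 44, 24]);
translate([290, 415, 181]) cube([44, 262, 24]);
translate([581, 415, 181]) cube([44, 262, 24]);


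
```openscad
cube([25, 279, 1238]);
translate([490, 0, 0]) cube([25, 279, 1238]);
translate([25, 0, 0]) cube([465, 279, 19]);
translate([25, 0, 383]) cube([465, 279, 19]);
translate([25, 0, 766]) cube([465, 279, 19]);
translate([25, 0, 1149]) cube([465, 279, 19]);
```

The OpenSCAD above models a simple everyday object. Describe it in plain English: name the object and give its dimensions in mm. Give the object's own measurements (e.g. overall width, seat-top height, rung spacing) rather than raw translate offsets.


An open bookshelf. Two side panels, each 25 mm thick, 279 mm deep and 1238 mm tall, stand 515 mm apart (outside-to-outside). Between them sit 4 shelves, each 19 mm thick and 279 mm deep, spanning the full gap between the sides. The bottom shelf rests on the floor (its underside at z = 0) and the clear gap between one shelf's top and the next shelf's underside is 364 mm.


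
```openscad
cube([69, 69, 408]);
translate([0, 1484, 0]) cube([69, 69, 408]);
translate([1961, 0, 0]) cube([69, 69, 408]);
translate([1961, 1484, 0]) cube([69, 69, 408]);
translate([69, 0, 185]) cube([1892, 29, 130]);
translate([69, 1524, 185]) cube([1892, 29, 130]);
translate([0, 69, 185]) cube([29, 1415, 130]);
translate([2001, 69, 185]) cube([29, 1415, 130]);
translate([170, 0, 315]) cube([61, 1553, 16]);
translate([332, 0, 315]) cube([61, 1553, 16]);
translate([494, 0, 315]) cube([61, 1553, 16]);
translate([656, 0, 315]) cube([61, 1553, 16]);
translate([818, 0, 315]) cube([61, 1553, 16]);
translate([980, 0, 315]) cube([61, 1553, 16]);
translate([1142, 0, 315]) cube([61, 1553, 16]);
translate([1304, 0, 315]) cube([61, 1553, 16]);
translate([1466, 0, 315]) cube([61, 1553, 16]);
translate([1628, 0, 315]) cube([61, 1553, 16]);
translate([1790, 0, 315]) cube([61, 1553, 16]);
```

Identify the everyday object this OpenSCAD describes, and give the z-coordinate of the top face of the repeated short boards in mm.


A bed frame. The slat-top height is 331 mm.

Four posts, four rails, and a row of slats — a bed frame. Slats sit on the rails at z = 185 + 130 = 315; with slat thickness 16, the top is 331 mm.


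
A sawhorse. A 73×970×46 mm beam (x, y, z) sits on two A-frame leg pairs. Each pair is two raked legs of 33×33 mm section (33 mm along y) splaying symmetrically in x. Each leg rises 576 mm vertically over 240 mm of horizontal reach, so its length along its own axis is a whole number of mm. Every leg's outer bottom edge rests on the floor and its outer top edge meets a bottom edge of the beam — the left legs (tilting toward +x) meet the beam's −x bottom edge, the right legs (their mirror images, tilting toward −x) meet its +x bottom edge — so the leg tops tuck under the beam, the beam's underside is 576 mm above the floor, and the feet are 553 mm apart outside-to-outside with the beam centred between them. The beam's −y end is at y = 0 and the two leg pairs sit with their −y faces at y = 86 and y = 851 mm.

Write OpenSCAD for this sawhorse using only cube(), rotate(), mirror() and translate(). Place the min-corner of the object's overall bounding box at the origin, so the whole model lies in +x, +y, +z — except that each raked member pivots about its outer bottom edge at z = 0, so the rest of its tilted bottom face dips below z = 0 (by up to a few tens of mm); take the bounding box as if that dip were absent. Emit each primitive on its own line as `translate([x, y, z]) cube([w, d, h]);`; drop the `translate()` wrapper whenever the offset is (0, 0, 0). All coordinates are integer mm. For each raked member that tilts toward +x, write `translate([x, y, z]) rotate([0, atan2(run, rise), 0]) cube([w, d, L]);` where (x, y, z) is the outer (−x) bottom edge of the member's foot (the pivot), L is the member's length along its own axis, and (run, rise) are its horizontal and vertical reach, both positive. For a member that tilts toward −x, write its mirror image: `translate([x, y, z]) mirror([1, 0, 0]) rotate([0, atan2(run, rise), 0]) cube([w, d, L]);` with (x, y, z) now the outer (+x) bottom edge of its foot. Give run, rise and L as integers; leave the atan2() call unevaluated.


translate([240, 0, 576]) cube([73, 970, 46]);
translate([0, 86, 0]) rotate([0, atan2(240, 576), 0]) cube([33, 33, 624]);
translate([553, 86, 0]) mirror([1, 0, 0]) rotate([0, atan2(240, 576), 0]) cube([33, 33, 624]);
translate([0, 851, 0]) rotate([0, atan2(240, 576), 0]) cube([33, 33, 624]);
translate([553, 851, 0]) mirror([1, 0, 0]) rotate([0, atan2(240, 576), 0]) cube([33, 33, 624]);


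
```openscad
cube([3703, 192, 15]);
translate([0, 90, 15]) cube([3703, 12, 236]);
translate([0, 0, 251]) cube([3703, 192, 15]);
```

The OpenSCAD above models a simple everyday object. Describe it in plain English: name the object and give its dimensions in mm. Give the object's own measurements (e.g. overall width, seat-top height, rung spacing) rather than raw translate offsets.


An I-beam lying along x, 3703 mm long. Overall section height 266 mm. Two flanges 192 mm wide (y) and 15 mm thick, one on the floor and one at the top; a web 12 mm thick runs between them, centred on the flange width.


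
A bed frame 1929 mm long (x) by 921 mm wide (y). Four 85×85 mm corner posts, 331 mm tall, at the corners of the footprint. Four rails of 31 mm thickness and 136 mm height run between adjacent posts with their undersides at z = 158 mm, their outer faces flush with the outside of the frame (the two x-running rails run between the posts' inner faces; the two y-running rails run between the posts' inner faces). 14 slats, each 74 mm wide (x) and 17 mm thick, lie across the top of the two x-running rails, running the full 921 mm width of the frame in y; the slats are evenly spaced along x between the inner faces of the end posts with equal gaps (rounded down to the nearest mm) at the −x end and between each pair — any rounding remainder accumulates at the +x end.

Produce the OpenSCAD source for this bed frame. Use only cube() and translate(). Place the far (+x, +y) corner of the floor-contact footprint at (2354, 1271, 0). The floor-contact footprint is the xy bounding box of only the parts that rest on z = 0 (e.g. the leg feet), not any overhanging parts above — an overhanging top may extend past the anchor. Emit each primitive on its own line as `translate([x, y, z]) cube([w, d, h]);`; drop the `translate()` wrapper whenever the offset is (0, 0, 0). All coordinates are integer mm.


translate([425, 350, 0]) cube([85, 85, 331]);
translate([425, 1186, 0]) cube([85, 85, 331]);
translate([2269, 350, 0]) cube([85, 85, 331]);
translate([2269, 1186, 0]) cube([85, 85, 331]);
translate([510, 350, 158]) cube([1759, 31, 136]);
translate([510, 1240, 158]) cube([1759, 31, 136]);
translate([425, 435, 158]) cube([31, 751, 136]);
translate([2323, 435, 158]) cube([31, 751, 136]);
translate([558, 350, 294]) cube([74, 921, 17]);
translate([680, 350, 294]) cube([74, 921, 17]);
translate([802, 350, 294]) cube([74, 921, 17]);
translate([924, 350, 294]) cube([74, 921, 17]);
translate([1046, 350, 294]) cube([74, 921, 17]);
translate([1168, 350, 294]) cube([74, 921, 17]);
translate([1290, 350, 294]) cube([74, 921, 17]);
translate([1412, 350, 294]) cube([74, 921, 17]);
translate([1534, 350, 294]) cube([74, 921, 17]);
translate([1656, 350, 294]) cube([74, 921, 17]);
translate([1778, 350, 294]) cube([74, 921, 17]);
translate([1900, 350, 294]) cube([74, 921, 17]);
translate([2022, 350, 294]) cube([74, 921, 17]);
translate([2144, 350, 294]) cube([74, 921, 17]);


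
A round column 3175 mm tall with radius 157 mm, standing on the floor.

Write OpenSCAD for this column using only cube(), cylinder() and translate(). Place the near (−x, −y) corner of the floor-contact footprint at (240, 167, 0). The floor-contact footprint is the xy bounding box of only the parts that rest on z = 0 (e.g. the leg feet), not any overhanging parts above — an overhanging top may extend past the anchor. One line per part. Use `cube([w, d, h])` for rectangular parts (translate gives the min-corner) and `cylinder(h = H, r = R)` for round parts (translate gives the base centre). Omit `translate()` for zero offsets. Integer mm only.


translate([397, 324, 0]) cylinder(h = 3175, r = 157);


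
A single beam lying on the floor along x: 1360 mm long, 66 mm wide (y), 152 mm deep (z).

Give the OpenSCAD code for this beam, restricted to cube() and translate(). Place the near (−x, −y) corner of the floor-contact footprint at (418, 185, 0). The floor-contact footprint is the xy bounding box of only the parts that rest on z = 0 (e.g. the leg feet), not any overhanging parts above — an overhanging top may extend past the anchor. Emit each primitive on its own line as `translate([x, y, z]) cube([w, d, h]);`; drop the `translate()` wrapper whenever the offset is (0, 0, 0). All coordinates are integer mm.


translate([418, 185, 0]) cube([1360, 66, 152]);


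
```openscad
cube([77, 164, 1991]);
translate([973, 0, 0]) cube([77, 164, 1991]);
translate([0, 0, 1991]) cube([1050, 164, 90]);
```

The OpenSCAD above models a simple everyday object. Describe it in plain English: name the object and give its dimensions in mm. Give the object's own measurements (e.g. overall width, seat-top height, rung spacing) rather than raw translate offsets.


A door frame. The clear opening is 896 mm wide and 1991 mm high. Two 77 mm wide jambs, 164 mm deep, stand either side of the opening from the floor to the top of the opening. A 90 mm thick head sits across the top of both jambs, spanning the full outside width of the frame.


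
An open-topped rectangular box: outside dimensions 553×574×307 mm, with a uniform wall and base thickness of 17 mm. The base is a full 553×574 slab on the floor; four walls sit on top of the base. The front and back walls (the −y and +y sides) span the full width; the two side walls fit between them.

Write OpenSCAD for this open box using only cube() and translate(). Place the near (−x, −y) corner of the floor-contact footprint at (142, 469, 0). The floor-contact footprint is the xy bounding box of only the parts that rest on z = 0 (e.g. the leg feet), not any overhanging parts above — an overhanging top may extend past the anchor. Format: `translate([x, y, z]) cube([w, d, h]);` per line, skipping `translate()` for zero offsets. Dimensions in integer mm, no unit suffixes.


translate([142, 469, 0]) cube([553, 574, 17]);
translate([142, 469, 17]) cube([553, 17, 290]);
translate([142, 1026, 17]) cube([553, 17, 290]);
translate([142, 486, 17]) cube([17, 540, 290]);
translate([678, 486, 17]) cube([17, 540, 290]);


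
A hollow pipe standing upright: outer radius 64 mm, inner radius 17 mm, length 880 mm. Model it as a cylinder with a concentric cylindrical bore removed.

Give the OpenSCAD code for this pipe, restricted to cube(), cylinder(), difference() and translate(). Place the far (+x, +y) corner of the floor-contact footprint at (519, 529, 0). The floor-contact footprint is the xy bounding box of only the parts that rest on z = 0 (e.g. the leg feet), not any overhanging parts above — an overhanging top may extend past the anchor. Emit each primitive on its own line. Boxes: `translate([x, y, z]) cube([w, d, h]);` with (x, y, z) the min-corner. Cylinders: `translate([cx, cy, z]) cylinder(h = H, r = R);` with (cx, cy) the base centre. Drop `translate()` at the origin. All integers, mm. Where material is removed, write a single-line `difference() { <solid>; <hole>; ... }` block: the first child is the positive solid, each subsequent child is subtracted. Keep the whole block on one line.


difference() { translate([455, 465, 0]) cylinder(h = 880, r = 64); translate([455, 465, 0]) cylinder(h = 880, r = 17); }


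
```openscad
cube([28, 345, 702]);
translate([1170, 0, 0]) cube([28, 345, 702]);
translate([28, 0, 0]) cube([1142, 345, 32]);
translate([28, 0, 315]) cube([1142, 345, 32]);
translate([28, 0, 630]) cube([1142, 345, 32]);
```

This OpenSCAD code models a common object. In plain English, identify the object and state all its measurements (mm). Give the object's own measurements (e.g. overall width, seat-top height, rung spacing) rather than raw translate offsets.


An open bookshelf. Two side panels, each 28 mm thick, 345 mm deep and 702 mm tall, stand 1198 mm apart (outside-to-outside). Between them sit 3 shelves, each 32 mm thick and 345 mm deep, spanning the full gap between the sides. The bottom shelf rests on the floor (its underside at z = 0) and the clear gap between one shelf's top and the next shelf's underside is 283 mm.


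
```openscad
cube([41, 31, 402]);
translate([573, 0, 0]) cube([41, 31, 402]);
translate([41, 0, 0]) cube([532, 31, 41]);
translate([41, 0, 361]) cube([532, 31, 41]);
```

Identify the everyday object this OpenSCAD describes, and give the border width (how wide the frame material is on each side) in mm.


A picture frame. The border width is 41 mm.

Four thin pieces enclosing a rectangular opening — a picture frame. The two full-height stiles are 402 mm tall; the top rail sits at z = 361 and is 41 mm tall, so the border above the opening is 402 − 361 = 41 mm, matching the stile x-width.


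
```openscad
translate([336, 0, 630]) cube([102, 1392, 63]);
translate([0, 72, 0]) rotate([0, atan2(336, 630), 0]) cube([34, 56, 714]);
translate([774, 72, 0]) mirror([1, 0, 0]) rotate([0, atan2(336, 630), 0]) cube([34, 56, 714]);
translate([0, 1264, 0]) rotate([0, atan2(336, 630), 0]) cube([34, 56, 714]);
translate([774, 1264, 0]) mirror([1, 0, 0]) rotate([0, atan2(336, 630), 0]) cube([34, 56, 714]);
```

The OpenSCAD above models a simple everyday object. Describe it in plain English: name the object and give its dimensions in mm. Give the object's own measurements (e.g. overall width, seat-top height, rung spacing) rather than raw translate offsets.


A sawhorse. A 102×1392×63 mm beam (x, y, z) sits on two A-frame leg pairs. Each pair is two raked legs of 34×56 mm section (56 mm along y) splaying symmetrically in x. Each leg rises 630 mm vertically over 336 mm of horizontal reach and is 714 mm long along its own axis. Every leg's outer bottom edge rests on the floor and its outer top edge meets a bottom edge of the beam — the left legs (tilting toward +x) meet the beam's −x bottom edge, the right legs (their mirror images, tilting toward −x) meet its +x bottom edge — so the leg tops tuck under the beam, the beam's underside is 630 mm above the floor, and the feet are 774 mm apart outside-to-outside with the beam centred between them. The two leg pairs are set in 72 mm from either end of the beam.


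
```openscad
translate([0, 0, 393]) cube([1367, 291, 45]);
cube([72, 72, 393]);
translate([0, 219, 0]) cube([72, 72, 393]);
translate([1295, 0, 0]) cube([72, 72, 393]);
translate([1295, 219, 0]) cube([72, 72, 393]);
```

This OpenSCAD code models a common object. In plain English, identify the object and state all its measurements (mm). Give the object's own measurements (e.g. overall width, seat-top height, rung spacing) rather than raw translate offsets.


A long wooden bench with a 1367 mm (x) × 291 mm (y) seat, 45 mm thick, its top surface 438 mm above the floor. Four 72 mm square legs at the seat corners, flush with the edges, run from z = 0 to the seat underside.


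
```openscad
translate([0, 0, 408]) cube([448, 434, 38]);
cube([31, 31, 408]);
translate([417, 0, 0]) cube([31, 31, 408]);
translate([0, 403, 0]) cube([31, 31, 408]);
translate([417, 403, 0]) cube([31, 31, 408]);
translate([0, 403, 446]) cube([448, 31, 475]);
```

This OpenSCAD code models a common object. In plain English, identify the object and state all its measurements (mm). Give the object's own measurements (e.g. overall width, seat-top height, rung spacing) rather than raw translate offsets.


A chair. The seat is a 448×434×38 mm slab with its top at z = 446 mm, on four 31×31 mm corner legs (flush with the seat edges, standing on z = 0). A flat backrest 31 mm thick, 475 mm tall, spans the full seat width and rises from the seat top along its +y edge, rear face flush with the rear of the seat.


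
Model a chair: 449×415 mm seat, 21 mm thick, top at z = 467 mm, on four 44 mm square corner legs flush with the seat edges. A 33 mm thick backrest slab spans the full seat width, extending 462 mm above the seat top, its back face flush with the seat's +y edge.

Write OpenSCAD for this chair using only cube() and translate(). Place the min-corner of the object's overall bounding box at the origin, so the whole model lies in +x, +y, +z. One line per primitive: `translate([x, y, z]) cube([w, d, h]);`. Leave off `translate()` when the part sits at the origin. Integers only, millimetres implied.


// leg_h = 467 - 21 = 446
translate([0, 0, 446]) cube([449, 415, 21]);
cube([44, 44, 446]);
translate([405, 0, 0]) cube([44, 44, 446]);
translate([0, 371, 0]) cube([44, 44, 446]);
translate([405, 371, 0]) cube([44, 44, 446]);
translate([0, 382, 467]) cube([449, 33, 462]);


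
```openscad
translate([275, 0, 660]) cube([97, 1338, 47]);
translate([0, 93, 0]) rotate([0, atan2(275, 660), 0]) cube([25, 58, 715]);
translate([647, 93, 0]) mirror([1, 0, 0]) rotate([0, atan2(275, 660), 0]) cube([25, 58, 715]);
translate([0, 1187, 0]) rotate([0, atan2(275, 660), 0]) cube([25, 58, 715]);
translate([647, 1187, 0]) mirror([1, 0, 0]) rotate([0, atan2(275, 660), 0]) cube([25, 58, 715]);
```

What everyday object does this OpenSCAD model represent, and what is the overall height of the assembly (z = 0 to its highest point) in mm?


A sawhorse. The overall height is 707 mm.

A beam across two mirrored pairs of raked legs — a sawhorse. The beam's underside is at z = 660 (matching the legs' vertical rise in atan2(275, 660)) and the beam is 47 mm tall, so its top is at 660 + 47 = 707 mm. The raked legs top out at the beam's underside, so that is the highest point.


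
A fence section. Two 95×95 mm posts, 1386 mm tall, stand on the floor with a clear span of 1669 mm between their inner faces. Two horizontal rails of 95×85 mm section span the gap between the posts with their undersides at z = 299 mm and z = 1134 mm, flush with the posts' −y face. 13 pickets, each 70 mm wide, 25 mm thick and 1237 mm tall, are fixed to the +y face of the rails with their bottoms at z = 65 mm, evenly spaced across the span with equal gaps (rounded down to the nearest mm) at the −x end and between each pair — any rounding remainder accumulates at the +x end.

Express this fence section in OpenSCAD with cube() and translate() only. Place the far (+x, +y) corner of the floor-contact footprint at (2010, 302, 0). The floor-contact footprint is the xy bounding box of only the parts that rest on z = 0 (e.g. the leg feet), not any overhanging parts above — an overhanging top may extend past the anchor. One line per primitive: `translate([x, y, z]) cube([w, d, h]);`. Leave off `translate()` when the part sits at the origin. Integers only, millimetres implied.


translate([151, 207, 0]) cube([95, 95, 1386]);
translate([1915, 207, 0]) cube([95, 95, 1386]);
translate([246, 207, 299]) cube([1669, 95, 85]);
translate([246, 207, 1134]) cube([1669, 95, 85]);
translate([300, 302, 65]) cube([70, 25, 1237]);
translate([424, 302, 65]) cube([70, 25, 1237]);
translate([548, 302, 65]) cube([70, 25, 1237]);
translate([672, 302, 65]) cube([70, 25, 1237]);
translate([796, 302, 65]) cube([70, 25, 1237]);
translate([920, 302, 65]) cube([70, 25, 1237]);
translate([1044, 302, 65]) cube([70, 25, 1237]);
translate([1168, 302, 65]) cube([70, 25, 1237]);
translate([1292, 302, 65]) cube([70, 25, 1237]);
translate([1416, 302, 65]) cube([70, 25, 1237]);
translate([1540, 302, 65]) cube([70, 25, 1237]);
translate([1664, 302, 65]) cube([70, 25, 1237]);
translate([1788, 302, 65]) cube([70, 25, 1237]);


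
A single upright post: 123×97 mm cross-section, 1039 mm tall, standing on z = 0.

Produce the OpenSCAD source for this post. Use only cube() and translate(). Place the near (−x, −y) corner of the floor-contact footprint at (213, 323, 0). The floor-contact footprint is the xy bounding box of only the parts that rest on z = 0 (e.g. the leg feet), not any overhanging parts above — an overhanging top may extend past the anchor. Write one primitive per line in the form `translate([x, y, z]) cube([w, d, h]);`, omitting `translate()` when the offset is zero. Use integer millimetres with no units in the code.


translate([213, 323, 0]) cube([123, 97, 1039]);


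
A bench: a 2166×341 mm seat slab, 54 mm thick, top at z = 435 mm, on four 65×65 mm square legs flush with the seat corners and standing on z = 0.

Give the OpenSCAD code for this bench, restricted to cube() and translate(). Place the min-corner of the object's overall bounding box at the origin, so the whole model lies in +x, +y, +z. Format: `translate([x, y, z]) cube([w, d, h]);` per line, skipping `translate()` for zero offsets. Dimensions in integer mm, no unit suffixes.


// leg_h = 435 − 54 = 381
translate([0, 0, 381]) cube([2166, 341, 54]);
cube([65, 65, 381]);
translate([0, 276, 0]) cube([65, 65, 381]);
translate([2101, 0, 0]) cube([65, 65, 381]);
translate([2101, 276, 0]) cube([65, 65, 381]);


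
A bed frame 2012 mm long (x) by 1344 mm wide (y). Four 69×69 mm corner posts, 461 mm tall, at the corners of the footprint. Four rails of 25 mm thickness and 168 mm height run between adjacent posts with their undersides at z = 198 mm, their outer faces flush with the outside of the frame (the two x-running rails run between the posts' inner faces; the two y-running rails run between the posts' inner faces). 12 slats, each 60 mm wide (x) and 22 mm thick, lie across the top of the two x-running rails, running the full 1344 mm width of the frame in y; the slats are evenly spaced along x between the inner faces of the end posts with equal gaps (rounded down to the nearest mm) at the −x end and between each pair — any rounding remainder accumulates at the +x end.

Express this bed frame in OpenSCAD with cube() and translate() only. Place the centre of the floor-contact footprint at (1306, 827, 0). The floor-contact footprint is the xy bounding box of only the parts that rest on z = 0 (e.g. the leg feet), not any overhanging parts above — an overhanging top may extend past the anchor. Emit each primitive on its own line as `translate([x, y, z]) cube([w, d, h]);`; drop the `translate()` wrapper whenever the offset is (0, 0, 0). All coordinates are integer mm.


// slat z = rail_z + rail_h = 198 + 168 = 366
// slat gap = ⌊(1874 − 12·60) / 13⌋ = 88
translate([300, 155, 0]) cube([69, 69, 461]);
translate([300, 1430, 0]) cube([69, 69, 461]);
translate([2243, 155, 0]) cube([69, 69, 461]);
translate([2243, 1430, 0]) cube([69, 69, 461]);
translate([369, 155, 198]) cube([1874, 25, 168]);
translate([369, 1474, 198]) cube([1874, 25, 168]);
translate([300, 224, 198]) cube([25, 1206, 168]);
translate([2287, 224, 198]) cube([25, 1206, 168]);
translate([457, 155, 366]) cube([60, 1344, 22]);
translate([605, 155, 366]) cube([60, 1344, 22]);
translate([753, 155, 366]) cube([60, 1344, 22]);
translate([901, 155, 366]) cube([60, 1344, 22]);
translate([1049, 155, 366]) cube([60, 1344, 22]);
translate([1197, 155, 366]) cube([60, 1344, 22]);
translate([1345, 155, 366]) cube([60, 1344, 22]);
translate([1493, 155, 366]) cube([60, 1344, 22]);
translate([1641, 155, 366]) cube([60, 1344, 22]);
translate([1789, 155, 366]) cube([60, 1344, 22]);
translate([1937, 155, 366]) cube([60, 1344, 22]);
translate([2085, 155, 366]) cube([60, 1344, 22]);


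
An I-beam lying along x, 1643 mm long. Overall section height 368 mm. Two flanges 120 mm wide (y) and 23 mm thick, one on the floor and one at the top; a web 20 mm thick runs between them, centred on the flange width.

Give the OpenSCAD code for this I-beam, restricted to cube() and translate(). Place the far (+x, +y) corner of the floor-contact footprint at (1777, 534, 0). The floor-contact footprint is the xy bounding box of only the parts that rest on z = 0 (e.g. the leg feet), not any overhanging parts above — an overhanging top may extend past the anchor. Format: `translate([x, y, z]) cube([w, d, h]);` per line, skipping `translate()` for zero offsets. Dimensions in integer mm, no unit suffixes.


translate([134, 414, 0]) cube([1643, 120, 23]);
translate([134, 464, 23]) cube([1643, 20, 322]);
translate([134, 414, 345]) cube([1643, 120, 23]);


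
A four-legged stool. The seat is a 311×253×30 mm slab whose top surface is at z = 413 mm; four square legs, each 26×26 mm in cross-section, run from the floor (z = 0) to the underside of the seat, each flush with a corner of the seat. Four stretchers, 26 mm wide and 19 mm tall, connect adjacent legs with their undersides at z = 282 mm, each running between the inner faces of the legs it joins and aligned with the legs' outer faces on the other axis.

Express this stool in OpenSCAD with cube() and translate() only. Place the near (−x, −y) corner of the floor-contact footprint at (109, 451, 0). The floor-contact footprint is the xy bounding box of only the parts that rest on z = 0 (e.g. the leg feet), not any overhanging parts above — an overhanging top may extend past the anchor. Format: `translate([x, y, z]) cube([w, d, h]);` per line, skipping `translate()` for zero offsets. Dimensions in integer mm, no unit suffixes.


translate([109, 451, 383]) cube([311, 253, 30]);
translate([109, 451, 0]) cube([26, 26, 383]);
translate([394, 451, 0]) cube([26, 26, 383]);
translate([109, 678, 0]) cube([26, 26, 383]);
translate([394, 678, 0]) cube([26, 26, 383]);
translate([135, 451, 282]) cube([259, 26, 19]);
translate([135, 678, 282]) cube([259, 26, 19]);
translate([109, 477, 282]) cube([26, 201, 19]);
translate([394, 477, 282]) cube([26, 201, 19]);


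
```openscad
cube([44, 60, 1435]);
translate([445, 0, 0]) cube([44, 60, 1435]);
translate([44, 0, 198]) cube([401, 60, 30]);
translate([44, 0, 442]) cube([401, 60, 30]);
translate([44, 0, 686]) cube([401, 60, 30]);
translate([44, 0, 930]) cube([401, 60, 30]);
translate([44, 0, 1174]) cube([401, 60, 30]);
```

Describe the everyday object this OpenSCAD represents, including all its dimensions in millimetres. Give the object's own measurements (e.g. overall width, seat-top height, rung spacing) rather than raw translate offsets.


A straight ladder. Two 44×60 mm vertical rails, 1435 mm tall, stand 489 mm apart (outside-to-outside) with their front faces coplanar on the −y side. 5 rungs, each 60 mm deep and 30 mm tall, span between the inner faces of the rails, front faces flush with the rails. The lowest rung's underside is at z = 198 mm and rungs are spaced 244 mm apart (underside to underside).


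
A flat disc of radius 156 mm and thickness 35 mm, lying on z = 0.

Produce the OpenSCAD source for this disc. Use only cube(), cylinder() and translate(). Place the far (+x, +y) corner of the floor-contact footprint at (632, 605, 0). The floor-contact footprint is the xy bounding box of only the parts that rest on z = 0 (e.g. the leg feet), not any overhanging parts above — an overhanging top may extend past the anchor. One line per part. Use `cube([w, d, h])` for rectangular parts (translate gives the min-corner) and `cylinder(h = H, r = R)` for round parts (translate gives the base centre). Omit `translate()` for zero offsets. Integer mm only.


translate([476, 449, 0]) cylinder(h = 35, r = 156);


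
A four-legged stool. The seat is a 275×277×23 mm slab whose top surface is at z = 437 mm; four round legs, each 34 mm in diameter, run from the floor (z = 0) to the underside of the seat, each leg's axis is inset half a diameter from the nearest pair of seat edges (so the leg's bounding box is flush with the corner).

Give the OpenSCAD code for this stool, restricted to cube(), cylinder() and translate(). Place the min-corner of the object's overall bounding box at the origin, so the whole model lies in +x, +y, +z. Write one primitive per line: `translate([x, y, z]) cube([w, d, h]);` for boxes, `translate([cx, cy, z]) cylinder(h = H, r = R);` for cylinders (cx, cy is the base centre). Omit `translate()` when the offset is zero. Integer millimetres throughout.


translate([0, 0, 414]) cube([275, 277, 23]);
translate([17, 17, 0]) cylinder(h = 414, r = 17);
translate([258, 17, 0]) cylinder(h = 414, r = 17);
translate([17, 260, 0]) cylinder(h = 414, r = 17);
translate([258, 260, 0]) cylinder(h = 414, r = 17);


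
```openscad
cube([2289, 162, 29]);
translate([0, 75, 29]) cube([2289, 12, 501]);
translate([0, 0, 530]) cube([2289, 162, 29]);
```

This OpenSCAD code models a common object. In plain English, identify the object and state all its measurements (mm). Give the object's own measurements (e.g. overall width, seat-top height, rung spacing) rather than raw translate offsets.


An I-beam lying along x, 2289 mm long. Overall section height 559 mm. Two flanges 162 mm wide (y) and 29 mm thick, one on the floor and one at the top; a web 12 mm thick runs between them, centred on the flange width.


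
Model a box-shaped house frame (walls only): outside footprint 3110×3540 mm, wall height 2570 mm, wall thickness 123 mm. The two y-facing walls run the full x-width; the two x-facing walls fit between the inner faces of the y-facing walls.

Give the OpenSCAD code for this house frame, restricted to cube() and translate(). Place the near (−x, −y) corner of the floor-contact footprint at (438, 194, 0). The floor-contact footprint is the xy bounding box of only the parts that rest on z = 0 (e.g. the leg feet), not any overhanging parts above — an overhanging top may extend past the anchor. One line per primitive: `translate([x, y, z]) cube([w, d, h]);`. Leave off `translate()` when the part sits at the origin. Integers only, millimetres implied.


translate([438, 194, 0]) cube([3110, 123, 2570]);
translate([438, 3611, 0]) cube([3110, 123, 2570]);
translate([438, 317, 0]) cube([123, 3294, 2570]);
translate([3425, 317, 0]) cube([123, 3294, 2570]);


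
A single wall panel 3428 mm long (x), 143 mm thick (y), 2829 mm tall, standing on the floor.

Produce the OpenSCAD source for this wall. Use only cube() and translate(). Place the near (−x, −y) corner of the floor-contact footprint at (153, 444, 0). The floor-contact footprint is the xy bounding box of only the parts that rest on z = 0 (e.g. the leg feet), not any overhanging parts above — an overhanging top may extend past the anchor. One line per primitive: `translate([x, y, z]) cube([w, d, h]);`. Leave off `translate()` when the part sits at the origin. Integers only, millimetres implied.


translate([153, 444, 0]) cube([3428, 143, 2829]);
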